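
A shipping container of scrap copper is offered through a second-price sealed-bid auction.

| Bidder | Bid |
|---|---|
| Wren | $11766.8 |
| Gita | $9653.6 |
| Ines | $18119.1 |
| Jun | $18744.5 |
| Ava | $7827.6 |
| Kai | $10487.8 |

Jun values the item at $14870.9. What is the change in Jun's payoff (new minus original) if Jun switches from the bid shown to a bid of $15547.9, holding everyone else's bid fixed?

The highest bid among the other bidders is $18119.1; Jun's bid doesn't change that.
Original bid $18744.5: Jun is highest, pays the top rival bid $18119.1; payoff $14870.9 − $18119.1 = −$3248.2.
Alternative bid $15547.9: Jun is not highest (top rival bid is $18119.1); payoff $0.
Change in payoff = $0 − (−$3248.2) = $3248.2.

$3248.2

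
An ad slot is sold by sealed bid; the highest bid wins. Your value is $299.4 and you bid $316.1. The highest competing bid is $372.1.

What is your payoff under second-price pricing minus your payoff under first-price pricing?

$0

Your bid $316.1 is below $372.1, so you lose under either rule.
Payoff is $0 in both cases; difference = $0.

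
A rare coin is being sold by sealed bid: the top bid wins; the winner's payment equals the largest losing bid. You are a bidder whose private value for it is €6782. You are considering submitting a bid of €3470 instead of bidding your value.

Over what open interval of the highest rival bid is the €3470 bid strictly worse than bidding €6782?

(€3470, €6782)

If the competing bid is below €3470, both bids win at the same price — no difference.
If it is above €6782, both bids lose — no difference.
If it lies strictly between €3470 and €6782, bidding your value wins at a price below your value (positive payoff) while bidding €3470 loses (payoff 0).
So the deviation strictly hurts on the open interval (€3470, €6782).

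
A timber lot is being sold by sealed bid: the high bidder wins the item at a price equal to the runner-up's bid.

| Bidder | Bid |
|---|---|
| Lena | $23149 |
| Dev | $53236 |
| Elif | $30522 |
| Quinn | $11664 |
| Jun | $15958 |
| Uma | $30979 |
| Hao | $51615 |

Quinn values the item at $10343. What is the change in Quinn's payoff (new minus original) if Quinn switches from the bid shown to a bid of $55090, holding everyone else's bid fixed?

−$42893

The highest bid among the other bidders is $53236; Quinn's bid doesn't change that.
Original bid $11664: Quinn is not highest (top rival bid is $53236); payoff $0.
Alternative bid $55090: Quinn is highest, pays the top rival bid $53236; payoff $10343 − $53236 = −$42893.
Change in payoff = −$42893 − ($0) = −$42893.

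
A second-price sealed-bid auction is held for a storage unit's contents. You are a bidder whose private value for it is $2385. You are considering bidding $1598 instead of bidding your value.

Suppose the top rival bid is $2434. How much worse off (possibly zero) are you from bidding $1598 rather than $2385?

Bidding your value $2385: you lose (since $2385 < $2434). Payoff $0.
Bidding $1598: you lose. Payoff $0.
Difference = $0 − $0 = $0; both bids lead to the same outcome because the competing bid is above both your value and your alternative bid.

$0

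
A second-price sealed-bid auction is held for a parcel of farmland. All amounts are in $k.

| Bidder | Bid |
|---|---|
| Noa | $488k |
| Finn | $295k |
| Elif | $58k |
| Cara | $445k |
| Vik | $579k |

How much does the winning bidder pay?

Highest bid: Vik at $579k, so Vik wins.
Second-highest bid: Noa at $488k — that is the price the winner pays.

$488k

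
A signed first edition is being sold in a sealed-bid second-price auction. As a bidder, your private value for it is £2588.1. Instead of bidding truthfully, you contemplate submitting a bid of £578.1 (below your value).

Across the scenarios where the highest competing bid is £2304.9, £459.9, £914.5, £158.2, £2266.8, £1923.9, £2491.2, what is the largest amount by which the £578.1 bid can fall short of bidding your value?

£2304.9: truthful gives £283.2, deviation gives £0 → loss £283.2.
£459.9: same outcome either way → loss £0.
£914.5: truthful gives £1673.6, deviation gives £0 → loss £1673.6.
£158.2: same outcome either way → loss £0.
£2266.8: truthful gives £321.3, deviation gives £0 → loss £321.3.
£1923.9: truthful gives £664.2, deviation gives £0 → loss £664.2.
£2491.2: truthful gives £96.9, deviation gives £0 → loss £96.9.
Maximum loss: £1673.6.

£1673.6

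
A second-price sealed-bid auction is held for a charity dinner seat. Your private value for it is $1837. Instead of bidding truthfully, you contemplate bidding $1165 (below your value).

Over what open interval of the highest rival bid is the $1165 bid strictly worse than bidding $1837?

If the competing bid is below $1165, both bids win at the same price — no difference.
If it is above $1837, both bids lose — no difference.
If it lies strictly between $1165 and $1837, bidding your value wins at a price below your value (positive payoff) while bidding $1165 loses (payoff 0).
So the deviation strictly hurts on the open interval ($1165, $1837).
Because the price is fixed by the runner-up's bid, deviating from your value can only change a good outcome into a bad one — never the reverse.

($1165, $1837)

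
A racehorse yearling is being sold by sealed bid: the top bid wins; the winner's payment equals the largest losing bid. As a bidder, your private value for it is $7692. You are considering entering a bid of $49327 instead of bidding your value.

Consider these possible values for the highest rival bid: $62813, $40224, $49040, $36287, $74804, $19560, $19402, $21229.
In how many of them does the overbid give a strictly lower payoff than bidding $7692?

The deviation hurts exactly when the highest competing bid lies strictly between $7692 and $49327 — overbidding then wins at a price above your value.
$62813: above both → same outcome either way.
$40224: inside the interval → strictly worse (loss $32532).
$49040: inside the interval → strictly worse (loss $41348).
$36287: inside the interval → strictly worse (loss $28595).
$74804: above both → same outcome either way.
$19560: inside the interval → strictly worse (loss $11868).
$19402: inside the interval → strictly worse (loss $11710).
$21229: inside the interval → strictly worse (loss $13537).
Count: 6.

6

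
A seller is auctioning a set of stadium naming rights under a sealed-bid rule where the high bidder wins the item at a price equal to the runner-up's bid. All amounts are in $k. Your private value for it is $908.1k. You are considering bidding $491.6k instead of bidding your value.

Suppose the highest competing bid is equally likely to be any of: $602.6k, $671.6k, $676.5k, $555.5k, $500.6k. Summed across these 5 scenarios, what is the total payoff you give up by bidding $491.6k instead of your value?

$1533.7k

The deviation costs you only when the competing bid falls strictly between $491.6k and $908.1k; elsewhere both bids give the same outcome.
$602.6k: truthful payoff $305.5k, deviation payoff $0k → loss $305.5k.
$671.6k: truthful payoff $236.5k, deviation payoff $0k → loss $236.5k.
$676.5k: truthful payoff $231.6k, deviation payoff $0k → loss $231.6k.
$555.5k: truthful payoff $352.6k, deviation payoff $0k → loss $352.6k.
$500.6k: truthful payoff $407.5k, deviation payoff $0k → loss $407.5k.
Total loss = $305.5k + $236.5k + $231.6k + $352.6k + $407.5k = $1533.7k.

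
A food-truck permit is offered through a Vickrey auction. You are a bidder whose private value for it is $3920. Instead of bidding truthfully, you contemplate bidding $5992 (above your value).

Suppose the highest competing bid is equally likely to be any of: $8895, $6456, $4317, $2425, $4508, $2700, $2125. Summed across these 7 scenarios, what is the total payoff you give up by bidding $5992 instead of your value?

The deviation costs you only when the competing bid falls strictly between $3920 and $5992; elsewhere both bids give the same outcome.
$8895: outcomes coincide → loss $0.
$6456: outcomes coincide → loss $0.
$4317: truthful payoff $0, deviation payoff −$397 → loss $397.
$2425: outcomes coincide → loss $0.
$4508: truthful payoff $0, deviation payoff −$588 → loss $588.
$2700: outcomes coincide → loss $0.
$2125: outcomes coincide → loss $0.
Total loss = $397 + $588 = $985.
Truthful bidding weakly dominates here: raising your bid can only win items priced above your value, and lowering it can only forfeit items priced below.

$985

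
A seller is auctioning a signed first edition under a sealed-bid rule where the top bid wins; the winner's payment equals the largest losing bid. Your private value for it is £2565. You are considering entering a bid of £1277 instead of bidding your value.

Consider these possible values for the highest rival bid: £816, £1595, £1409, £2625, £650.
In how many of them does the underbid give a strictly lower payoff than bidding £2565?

2

The deviation hurts exactly when the highest competing bid lies strictly between £1277 and £2565 — underbidding then forfeits a profitable win.
£816: below both → same outcome either way.
£1595: inside the interval → strictly worse (loss £970).
£1409: inside the interval → strictly worse (loss £1156).
£2625: above both → same outcome either way.
£650: below both → same outcome either way.
Count: 2.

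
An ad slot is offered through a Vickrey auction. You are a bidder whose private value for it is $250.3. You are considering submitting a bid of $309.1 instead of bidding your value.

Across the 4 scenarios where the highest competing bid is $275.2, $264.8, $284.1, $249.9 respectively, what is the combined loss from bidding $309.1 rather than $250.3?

$73.2

The deviation costs you only when the competing bid falls strictly between $250.3 and $309.1; elsewhere both bids give the same outcome.
$275.2: truthful payoff $0, deviation payoff −$24.9 → loss $24.9.
$264.8: truthful payoff $0, deviation payoff −$14.5 → loss $14.5.
$284.1: truthful payoff $0, deviation payoff −$33.8 → loss $33.8.
$249.9: outcomes coincide → loss $0.
Total loss = $24.9 + $14.5 + $33.8 = $73.2.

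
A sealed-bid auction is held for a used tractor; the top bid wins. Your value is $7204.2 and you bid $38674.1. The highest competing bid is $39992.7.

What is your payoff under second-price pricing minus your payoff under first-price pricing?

$0

Your bid $38674.1 is below $39992.7, so you lose under either rule.
Payoff is $0 in both cases; difference = $0.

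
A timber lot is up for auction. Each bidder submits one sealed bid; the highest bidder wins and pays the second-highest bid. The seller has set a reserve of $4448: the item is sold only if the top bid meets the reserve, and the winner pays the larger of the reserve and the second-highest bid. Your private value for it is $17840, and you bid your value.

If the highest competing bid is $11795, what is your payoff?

$6045

Your bid $17840 is the highest and exceeds the reserve.
Price = max(second-highest bid, reserve) = max($11795, $4448) = $11795.
Payoff = $17840 − $11795 = $6045.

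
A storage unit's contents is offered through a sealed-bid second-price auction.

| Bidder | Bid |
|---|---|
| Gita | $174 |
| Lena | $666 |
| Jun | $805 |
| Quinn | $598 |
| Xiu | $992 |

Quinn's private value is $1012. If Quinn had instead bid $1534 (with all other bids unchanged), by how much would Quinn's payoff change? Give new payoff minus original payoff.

$20

The highest bid among the other bidders is $992; Quinn's bid doesn't change that.
Original bid $598: Quinn is not highest (top rival bid is $992); payoff $0.
Alternative bid $1534: Quinn is highest, pays the top rival bid $992; payoff $1012 − $992 = $20.
Change in payoff = $20 − ($0) = $20.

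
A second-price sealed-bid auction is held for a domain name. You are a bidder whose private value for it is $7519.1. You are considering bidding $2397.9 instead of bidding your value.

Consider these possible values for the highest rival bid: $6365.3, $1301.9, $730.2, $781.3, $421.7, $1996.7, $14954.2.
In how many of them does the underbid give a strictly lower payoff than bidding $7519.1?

The deviation hurts exactly when the highest competing bid lies strictly between $2397.9 and $7519.1 — underbidding then forfeits a profitable win.
$6365.3: inside the interval → strictly worse (loss $1153.8).
$1301.9: below both → same outcome either way.
$730.2: below both → same outcome either way.
$781.3: below both → same outcome either way.
$421.7: below both → same outcome either way.
$1996.7: below both → same outcome either way.
$14954.2: above both → same outcome either way.
Count: 1.

1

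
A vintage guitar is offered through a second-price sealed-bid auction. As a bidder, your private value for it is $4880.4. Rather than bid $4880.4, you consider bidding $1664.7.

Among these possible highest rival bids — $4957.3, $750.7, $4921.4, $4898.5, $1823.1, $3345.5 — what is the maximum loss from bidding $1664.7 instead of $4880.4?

$3057.3

$4957.3: same outcome either way → loss $0.
$750.7: same outcome either way → loss $0.
$4921.4: same outcome either way → loss $0.
$4898.5: same outcome either way → loss $0.
$1823.1: truthful gives $3057.3, deviation gives $0 → loss $3057.3.
$3345.5: truthful gives $1534.9, deviation gives $0 → loss $1534.9.
Maximum loss: $3057.3.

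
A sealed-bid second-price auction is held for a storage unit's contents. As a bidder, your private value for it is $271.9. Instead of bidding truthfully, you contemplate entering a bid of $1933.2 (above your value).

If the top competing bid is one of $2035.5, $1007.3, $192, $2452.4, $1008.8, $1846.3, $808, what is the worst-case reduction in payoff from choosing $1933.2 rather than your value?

$1574.4

$2035.5: same outcome either way → loss $0.
$1007.3: truthful gives $0, deviation gives −$735.4 → loss $735.4.
$192: same outcome either way → loss $0.
$2452.4: same outcome either way → loss $0.
$1008.8: truthful gives $0, deviation gives −$736.9 → loss $736.9.
$1846.3: truthful gives $0, deviation gives −$1574.4 → loss $1574.4.
$808: truthful gives $0, deviation gives −$536.1 → loss $536.1.
Maximum loss: $1574.4.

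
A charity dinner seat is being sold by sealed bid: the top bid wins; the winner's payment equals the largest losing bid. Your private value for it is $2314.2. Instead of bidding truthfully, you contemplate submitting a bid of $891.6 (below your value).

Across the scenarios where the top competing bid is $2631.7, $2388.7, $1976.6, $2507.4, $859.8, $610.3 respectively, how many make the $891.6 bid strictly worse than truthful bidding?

1

The deviation hurts exactly when the highest competing bid lies strictly between $891.6 and $2314.2 — underbidding then forfeits a profitable win.
$2631.7: above both → same outcome either way.
$2388.7: above both → same outcome either way.
$1976.6: inside the interval → strictly worse (loss $337.6).
$2507.4: above both → same outcome either way.
$859.8: below both → same outcome either way.
$610.3: below both → same outcome either way.
Count: 1.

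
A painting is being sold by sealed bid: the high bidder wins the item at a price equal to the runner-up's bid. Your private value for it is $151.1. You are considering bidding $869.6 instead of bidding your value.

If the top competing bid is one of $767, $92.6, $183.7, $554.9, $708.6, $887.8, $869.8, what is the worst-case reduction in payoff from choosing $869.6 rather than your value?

$767: truthful gives $0, deviation gives −$615.9 → loss $615.9.
$92.6: same outcome either way → loss $0.
$183.7: truthful gives $0, deviation gives −$32.6 → loss $32.6.
$554.9: truthful gives $0, deviation gives −$403.8 → loss $403.8.
$708.6: truthful gives $0, deviation gives −$557.5 → loss $557.5.
$887.8: same outcome either way → loss $0.
$869.8: same outcome either way → loss $0.
Maximum loss: $615.9.

$615.9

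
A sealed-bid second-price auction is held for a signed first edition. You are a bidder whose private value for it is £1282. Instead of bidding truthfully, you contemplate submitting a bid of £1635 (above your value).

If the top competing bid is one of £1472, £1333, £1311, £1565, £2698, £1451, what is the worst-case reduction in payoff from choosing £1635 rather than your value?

£1472: truthful gives £0, deviation gives −£190 → loss £190.
£1333: truthful gives £0, deviation gives −£51 → loss £51.
£1311: truthful gives £0, deviation gives −£29 → loss £29.
£1565: truthful gives £0, deviation gives −£283 → loss £283.
£2698: same outcome either way → loss £0.
£1451: truthful gives £0, deviation gives −£169 → loss £169.
Maximum loss: £283.

£283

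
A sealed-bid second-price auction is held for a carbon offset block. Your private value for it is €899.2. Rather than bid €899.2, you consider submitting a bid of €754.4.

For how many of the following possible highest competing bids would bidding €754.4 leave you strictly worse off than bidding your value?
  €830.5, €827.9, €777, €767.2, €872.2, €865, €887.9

7

The deviation hurts exactly when the highest competing bid lies strictly between €754.4 and €899.2 — underbidding then forfeits a profitable win.
€830.5: inside the interval → strictly worse (loss €68.7).
€827.9: inside the interval → strictly worse (loss €71.3).
€777: inside the interval → strictly worse (loss €122.2).
€767.2: inside the interval → strictly worse (loss €132).
€872.2: inside the interval → strictly worse (loss €27).
€865: inside the interval → strictly worse (loss €34.2).
€887.9: inside the interval → strictly worse (loss €11.3).
Count: 7.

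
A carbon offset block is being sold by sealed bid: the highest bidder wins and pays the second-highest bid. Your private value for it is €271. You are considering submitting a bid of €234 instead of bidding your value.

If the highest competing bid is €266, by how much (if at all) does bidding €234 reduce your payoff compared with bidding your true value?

Bidding your value €271: you win (since €271 > €266) and pay €266. Payoff €5.
Bidding €234: you lose. Payoff €0.
The competing bid €266 lies between your shaded bid and your value, so underbidding forfeits an item you could have won at a profitable price.
Loss from deviating = €5 − (€0) = €5.
Because the price is fixed by the runner-up's bid, deviating from your value can only change a good outcome into a bad one — never the reverse.

€5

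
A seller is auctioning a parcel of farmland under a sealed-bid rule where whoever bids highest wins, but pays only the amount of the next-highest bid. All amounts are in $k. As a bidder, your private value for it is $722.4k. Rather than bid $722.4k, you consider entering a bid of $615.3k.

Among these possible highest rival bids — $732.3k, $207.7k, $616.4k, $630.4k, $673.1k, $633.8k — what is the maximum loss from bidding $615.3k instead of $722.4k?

$732.3k: same outcome either way → loss $0k.
$207.7k: same outcome either way → loss $0k.
$616.4k: truthful gives $106k, deviation gives $0k → loss $106k.
$630.4k: truthful gives $92k, deviation gives $0k → loss $92k.
$673.1k: truthful gives $49.3k, deviation gives $0k → loss $49.3k.
$633.8k: truthful gives $88.6k, deviation gives $0k → loss $88.6k.
Maximum loss: $106k.

$106k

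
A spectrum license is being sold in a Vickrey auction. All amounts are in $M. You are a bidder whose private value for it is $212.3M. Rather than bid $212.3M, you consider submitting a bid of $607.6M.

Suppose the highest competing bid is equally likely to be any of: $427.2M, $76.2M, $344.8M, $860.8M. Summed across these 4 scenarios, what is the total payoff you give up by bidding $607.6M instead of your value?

The deviation costs you only when the competing bid falls strictly between $212.3M and $607.6M; elsewhere both bids give the same outcome.
$427.2M: truthful payoff $0M, deviation payoff −$214.9M → loss $214.9M.
$76.2M: outcomes coincide → loss $0M.
$344.8M: truthful payoff $0M, deviation payoff −$132.5M → loss $132.5M.
$860.8M: outcomes coincide → loss $0M.
Total loss = $214.9M + $132.5M = $347.4M.
Truthful bidding weakly dominates here: raising your bid can only win items priced above your value, and lowering it can only forfeit items priced below.

$347.4M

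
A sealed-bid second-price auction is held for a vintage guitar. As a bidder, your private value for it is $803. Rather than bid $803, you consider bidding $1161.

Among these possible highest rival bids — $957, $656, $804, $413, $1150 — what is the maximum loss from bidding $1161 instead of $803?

$347

$957: truthful gives $0, deviation gives −$154 → loss $154.
$656: same outcome either way → loss $0.
$804: truthful gives $0, deviation gives −$1 → loss $1.
$413: same outcome either way → loss $0.
$1150: truthful gives $0, deviation gives −$347 → loss $347.
Maximum loss: $347.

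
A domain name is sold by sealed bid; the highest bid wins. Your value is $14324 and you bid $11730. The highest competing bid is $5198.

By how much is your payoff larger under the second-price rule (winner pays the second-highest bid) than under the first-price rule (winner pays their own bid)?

You have the highest bid, so you win under either rule.
Second-price: pay $5198 → payoff $9126.
First-price: pay your own bid $11730 → payoff $2594.
Difference = $9126 − ($2594) = $6532.

$6532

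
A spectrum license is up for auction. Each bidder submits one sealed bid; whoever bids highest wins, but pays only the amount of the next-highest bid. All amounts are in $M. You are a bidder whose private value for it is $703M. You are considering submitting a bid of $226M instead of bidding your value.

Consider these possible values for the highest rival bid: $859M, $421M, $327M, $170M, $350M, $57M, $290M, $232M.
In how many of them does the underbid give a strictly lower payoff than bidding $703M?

5

The deviation hurts exactly when the highest competing bid lies strictly between $226M and $703M — underbidding then forfeits a profitable win.
$859M: above both → same outcome either way.
$421M: inside the interval → strictly worse (loss $282M).
$327M: inside the interval → strictly worse (loss $376M).
$170M: below both → same outcome either way.
$350M: inside the interval → strictly worse (loss $353M).
$57M: below both → same outcome either way.
$290M: inside the interval → strictly worse (loss $413M).
$232M: inside the interval → strictly worse (loss $471M).
Count: 5.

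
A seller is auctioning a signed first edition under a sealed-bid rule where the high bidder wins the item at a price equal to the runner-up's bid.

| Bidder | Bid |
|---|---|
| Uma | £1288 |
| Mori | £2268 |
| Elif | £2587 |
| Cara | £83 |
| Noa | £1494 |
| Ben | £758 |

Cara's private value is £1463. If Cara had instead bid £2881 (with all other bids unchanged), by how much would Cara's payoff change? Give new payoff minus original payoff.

The highest bid among the other bidders is £2587; Cara's bid doesn't change that.
Original bid £83: Cara is not highest (top rival bid is £2587); payoff £0.
Alternative bid £2881: Cara is highest, pays the top rival bid £2587; payoff £1463 − £2587 = −£1124.
Change in payoff = −£1124 − (£0) = −£1124.

−£1124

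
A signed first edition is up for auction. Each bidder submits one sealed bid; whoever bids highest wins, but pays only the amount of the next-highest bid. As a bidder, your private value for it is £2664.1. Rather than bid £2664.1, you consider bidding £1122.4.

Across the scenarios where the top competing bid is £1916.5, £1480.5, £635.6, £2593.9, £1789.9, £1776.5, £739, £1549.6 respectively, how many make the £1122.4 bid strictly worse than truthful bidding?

6

The deviation hurts exactly when the highest competing bid lies strictly between £1122.4 and £2664.1 — underbidding then forfeits a profitable win.
£1916.5: inside the interval → strictly worse (loss £747.6).
£1480.5: inside the interval → strictly worse (loss £1183.6).
£635.6: below both → same outcome either way.
£2593.9: inside the interval → strictly worse (loss £70.2).
£1789.9: inside the interval → strictly worse (loss £874.2).
£1776.5: inside the interval → strictly worse (loss £887.6).
£739: below both → same outcome either way.
£1549.6: inside the interval → strictly worse (loss £1114.5).
Count: 6.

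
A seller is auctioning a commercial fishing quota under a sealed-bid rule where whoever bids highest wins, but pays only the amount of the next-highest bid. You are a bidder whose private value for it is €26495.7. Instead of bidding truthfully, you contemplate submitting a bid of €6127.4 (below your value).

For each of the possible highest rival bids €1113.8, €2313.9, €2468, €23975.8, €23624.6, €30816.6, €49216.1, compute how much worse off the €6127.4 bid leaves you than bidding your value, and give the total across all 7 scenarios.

€5391

The deviation costs you only when the competing bid falls strictly between €6127.4 and €26495.7; elsewhere both bids give the same outcome.
€1113.8: outcomes coincide → loss €0.
€2313.9: outcomes coincide → loss €0.
€2468: outcomes coincide → loss €0.
€23975.8: truthful payoff €2519.9, deviation payoff €0 → loss €2519.9.
€23624.6: truthful payoff €2871.1, deviation payoff €0 → loss €2871.1.
€30816.6: outcomes coincide → loss €0.
€49216.1: outcomes coincide → loss €0.
Total loss = €2519.9 + €2871.1 = €5391.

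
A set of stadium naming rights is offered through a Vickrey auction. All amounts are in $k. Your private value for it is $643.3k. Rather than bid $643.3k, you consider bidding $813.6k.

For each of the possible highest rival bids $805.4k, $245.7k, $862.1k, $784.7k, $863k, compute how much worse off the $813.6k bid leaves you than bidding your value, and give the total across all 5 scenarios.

$303.5k

The deviation costs you only when the competing bid falls strictly between $643.3k and $813.6k; elsewhere both bids give the same outcome.
$805.4k: truthful payoff $0k, deviation payoff −$162.1k → loss $162.1k.
$245.7k: outcomes coincide → loss $0k.
$862.1k: outcomes coincide → loss $0k.
$784.7k: truthful payoff $0k, deviation payoff −$141.4k → loss $141.4k.
$863k: outcomes coincide → loss $0k.
Total loss = $162.1k + $141.4k = $303.5k.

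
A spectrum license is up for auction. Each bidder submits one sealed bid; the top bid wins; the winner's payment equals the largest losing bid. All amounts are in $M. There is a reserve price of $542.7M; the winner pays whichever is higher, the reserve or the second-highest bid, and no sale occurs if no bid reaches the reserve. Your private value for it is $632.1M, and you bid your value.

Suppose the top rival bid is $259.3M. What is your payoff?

Your bid $632.1M is the highest and exceeds the reserve.
Price = max(second-highest bid, reserve) = max($259.3M, $542.7M) = $542.7M.
Payoff = $632.1M − $542.7M = $89.4M.

$89.4M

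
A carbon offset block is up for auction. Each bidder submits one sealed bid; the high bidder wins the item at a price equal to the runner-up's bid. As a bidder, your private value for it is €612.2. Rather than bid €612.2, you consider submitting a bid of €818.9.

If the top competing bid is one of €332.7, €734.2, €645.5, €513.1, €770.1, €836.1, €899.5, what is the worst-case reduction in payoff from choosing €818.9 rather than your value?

€332.7: same outcome either way → loss €0.
€734.2: truthful gives €0, deviation gives −€122 → loss €122.
€645.5: truthful gives €0, deviation gives −€33.3 → loss €33.3.
€513.1: same outcome either way → loss €0.
€770.1: truthful gives €0, deviation gives −€157.9 → loss €157.9.
€836.1: same outcome either way → loss €0.
€899.5: same outcome either way → loss €0.
Maximum loss: €157.9.

€157.9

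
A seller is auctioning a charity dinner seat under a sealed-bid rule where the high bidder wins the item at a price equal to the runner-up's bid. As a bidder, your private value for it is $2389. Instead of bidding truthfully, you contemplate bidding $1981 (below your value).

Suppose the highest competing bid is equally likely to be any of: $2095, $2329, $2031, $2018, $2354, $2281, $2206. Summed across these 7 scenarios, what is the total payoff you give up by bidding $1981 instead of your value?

The deviation costs you only when the competing bid falls strictly between $1981 and $2389; elsewhere both bids give the same outcome.
$2095: truthful payoff $294, deviation payoff $0 → loss $294.
$2329: truthful payoff $60, deviation payoff $0 → loss $60.
$2031: truthful payoff $358, deviation payoff $0 → loss $358.
$2018: truthful payoff $371, deviation payoff $0 → loss $371.
$2354: truthful payoff $35, deviation payoff $0 → loss $35.
$2281: truthful payoff $108, deviation payoff $0 → loss $108.
$2206: truthful payoff $183, deviation payoff $0 → loss $183.
Total loss = $294 + $60 + $358 + $371 + $35 + $108 + $183 = $1409.
Truthful bidding weakly dominates here: raising your bid can only win items priced above your value, and lowering it can only forfeit items priced below.

$1409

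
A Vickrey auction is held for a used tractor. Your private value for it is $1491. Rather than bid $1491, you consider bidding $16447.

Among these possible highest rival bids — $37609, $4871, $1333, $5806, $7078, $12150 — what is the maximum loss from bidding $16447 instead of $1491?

$37609: same outcome either way → loss $0.
$4871: truthful gives $0, deviation gives −$3380 → loss $3380.
$1333: same outcome either way → loss $0.
$5806: truthful gives $0, deviation gives −$4315 → loss $4315.
$7078: truthful gives $0, deviation gives −$5587 → loss $5587.
$12150: truthful gives $0, deviation gives −$10659 → loss $10659.
Maximum loss: $10659.

$10659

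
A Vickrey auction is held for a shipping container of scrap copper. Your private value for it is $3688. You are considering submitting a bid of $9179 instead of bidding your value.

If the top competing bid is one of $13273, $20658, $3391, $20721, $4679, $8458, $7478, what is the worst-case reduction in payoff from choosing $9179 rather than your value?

$13273: same outcome either way → loss $0.
$20658: same outcome either way → loss $0.
$3391: same outcome either way → loss $0.
$20721: same outcome either way → loss $0.
$4679: truthful gives $0, deviation gives −$991 → loss $991.
$8458: truthful gives $0, deviation gives −$4770 → loss $4770.
$7478: truthful gives $0, deviation gives −$3790 → loss $3790.
Maximum loss: $4770.

$4770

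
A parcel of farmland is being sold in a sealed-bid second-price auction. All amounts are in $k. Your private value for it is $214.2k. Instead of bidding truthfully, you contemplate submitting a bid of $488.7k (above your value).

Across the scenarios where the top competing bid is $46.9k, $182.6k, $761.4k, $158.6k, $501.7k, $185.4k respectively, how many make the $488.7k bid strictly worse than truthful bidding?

0

The deviation hurts exactly when the highest competing bid lies strictly between $214.2k and $488.7k — overbidding then wins at a price above your value.
$46.9k: below both → same outcome either way.
$182.6k: below both → same outcome either way.
$761.4k: above both → same outcome either way.
$158.6k: below both → same outcome either way.
$501.7k: above both → same outcome either way.
$185.4k: below both → same outcome either way.
Count: 0.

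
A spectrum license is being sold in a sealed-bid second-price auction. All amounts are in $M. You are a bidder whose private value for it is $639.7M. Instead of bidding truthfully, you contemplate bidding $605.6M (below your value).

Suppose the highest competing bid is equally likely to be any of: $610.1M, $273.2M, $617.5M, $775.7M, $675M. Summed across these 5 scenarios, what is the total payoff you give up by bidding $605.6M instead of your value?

$51.8M

The deviation costs you only when the competing bid falls strictly between $605.6M and $639.7M; elsewhere both bids give the same outcome.
$610.1M: truthful payoff $29.6M, deviation payoff $0M → loss $29.6M.
$273.2M: outcomes coincide → loss $0M.
$617.5M: truthful payoff $22.2M, deviation payoff $0M → loss $22.2M.
$775.7M: outcomes coincide → loss $0M.
$675M: outcomes coincide → loss $0M.
Total loss = $29.6M + $22.2M = $51.8M.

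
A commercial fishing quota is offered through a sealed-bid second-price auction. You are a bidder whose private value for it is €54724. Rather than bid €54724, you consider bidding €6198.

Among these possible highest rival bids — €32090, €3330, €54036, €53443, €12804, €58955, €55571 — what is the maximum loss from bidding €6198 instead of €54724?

€41920

€32090: truthful gives €22634, deviation gives €0 → loss €22634.
€3330: same outcome either way → loss €0.
€54036: truthful gives €688, deviation gives €0 → loss €688.
€53443: truthful gives €1281, deviation gives €0 → loss €1281.
€12804: truthful gives €41920, deviation gives €0 → loss €41920.
€58955: same outcome either way → loss €0.
€55571: same outcome either way → loss €0.
Maximum loss: €41920.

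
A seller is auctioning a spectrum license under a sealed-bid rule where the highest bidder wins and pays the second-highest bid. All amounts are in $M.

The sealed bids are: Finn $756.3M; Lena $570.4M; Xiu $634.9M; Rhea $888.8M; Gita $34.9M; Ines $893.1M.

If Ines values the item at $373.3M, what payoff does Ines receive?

−$515.5M

Highest bid: Ines at $893.1M, so Ines wins.
Second-highest bid: Rhea at $888.8M — that is the price the winner pays.
Ines's payoff = value − price = $373.3M − $888.8M = −$515.5M.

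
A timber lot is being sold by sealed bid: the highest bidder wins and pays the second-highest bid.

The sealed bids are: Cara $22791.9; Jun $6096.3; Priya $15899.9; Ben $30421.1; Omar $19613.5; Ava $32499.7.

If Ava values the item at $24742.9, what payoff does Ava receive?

−$5678.2

Highest bid: Ava at $32499.7, so Ava wins.
Second-highest bid: Ben at $30421.1 — that is the price the winner pays.
Ava's payoff = value − price = $24742.9 − $30421.1 = −$5678.2.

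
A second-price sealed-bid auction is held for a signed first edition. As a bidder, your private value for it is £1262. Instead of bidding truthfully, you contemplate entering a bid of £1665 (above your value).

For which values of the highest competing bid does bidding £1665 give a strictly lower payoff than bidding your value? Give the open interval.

(£1262, £1665)

If the competing bid is below £1262, both bids win at the same price — no difference.
If it is above £1665, both bids lose — no difference.
If it lies strictly between £1262 and £1665, bidding your value loses (payoff 0) while bidding £1665 wins at a price above your value (payoff negative).
So the deviation strictly hurts on the open interval (£1262, £1665).
Truthful bidding weakly dominates here: raising your bid can only win items priced above your value, and lowering it can only forfeit items priced below.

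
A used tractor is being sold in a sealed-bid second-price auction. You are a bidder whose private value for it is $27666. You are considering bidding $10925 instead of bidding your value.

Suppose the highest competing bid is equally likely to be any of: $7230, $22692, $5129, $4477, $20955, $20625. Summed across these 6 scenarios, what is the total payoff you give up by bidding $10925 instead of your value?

$18726

The deviation costs you only when the competing bid falls strictly between $10925 and $27666; elsewhere both bids give the same outcome.
$7230: outcomes coincide → loss $0.
$22692: truthful payoff $4974, deviation payoff $0 → loss $4974.
$5129: outcomes coincide → loss $0.
$4477: outcomes coincide → loss $0.
$20955: truthful payoff $6711, deviation payoff $0 → loss $6711.
$20625: truthful payoff $7041, deviation payoff $0 → loss $7041.
Total loss = $4974 + $6711 + $7041 = $18726.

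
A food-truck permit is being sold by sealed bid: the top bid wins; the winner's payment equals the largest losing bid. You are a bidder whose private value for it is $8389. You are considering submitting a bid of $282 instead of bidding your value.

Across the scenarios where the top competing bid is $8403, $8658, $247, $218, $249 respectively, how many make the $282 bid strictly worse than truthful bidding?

The deviation hurts exactly when the highest competing bid lies strictly between $282 and $8389 — underbidding then forfeits a profitable win.
$8403: above both → same outcome either way.
$8658: above both → same outcome either way.
$247: below both → same outcome either way.
$218: below both → same outcome either way.
$249: below both → same outcome either way.
Count: 0.

0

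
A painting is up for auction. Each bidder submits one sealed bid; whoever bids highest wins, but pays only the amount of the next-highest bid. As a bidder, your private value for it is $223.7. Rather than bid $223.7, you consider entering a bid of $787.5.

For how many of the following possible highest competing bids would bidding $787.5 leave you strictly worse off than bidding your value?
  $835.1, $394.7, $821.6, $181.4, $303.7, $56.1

The deviation hurts exactly when the highest competing bid lies strictly between $223.7 and $787.5 — overbidding then wins at a price above your value.
$835.1: above both → same outcome either way.
$394.7: inside the interval → strictly worse (loss $171).
$821.6: above both → same outcome either way.
$181.4: below both → same outcome either way.
$303.7: inside the interval → strictly worse (loss $80).
$56.1: below both → same outcome either way.
Count: 2.

2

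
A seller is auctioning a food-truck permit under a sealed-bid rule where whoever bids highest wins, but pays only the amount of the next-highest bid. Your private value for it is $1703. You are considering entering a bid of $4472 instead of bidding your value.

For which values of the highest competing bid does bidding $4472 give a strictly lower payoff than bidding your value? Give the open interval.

($1703, $4472)

If the competing bid is below $1703, both bids win at the same price — no difference.
If it is above $4472, both bids lose — no difference.
If it lies strictly between $1703 and $4472, bidding your value loses (payoff 0) while bidding $4472 wins at a price above your value (payoff negative).
So the deviation strictly hurts on the open interval ($1703, $4472).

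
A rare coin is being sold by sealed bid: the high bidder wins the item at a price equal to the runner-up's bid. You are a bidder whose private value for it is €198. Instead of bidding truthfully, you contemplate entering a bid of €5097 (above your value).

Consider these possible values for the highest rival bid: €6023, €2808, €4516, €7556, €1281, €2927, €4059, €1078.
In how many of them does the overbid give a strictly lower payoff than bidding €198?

6

The deviation hurts exactly when the highest competing bid lies strictly between €198 and €5097 — overbidding then wins at a price above your value.
€6023: above both → same outcome either way.
€2808: inside the interval → strictly worse (loss €2610).
€4516: inside the interval → strictly worse (loss €4318).
€7556: above both → same outcome either way.
€1281: inside the interval → strictly worse (loss €1083).
€2927: inside the interval → strictly worse (loss €2729).
€4059: inside the interval → strictly worse (loss €3861).
€1078: inside the interval → strictly worse (loss €880).
Count: 6.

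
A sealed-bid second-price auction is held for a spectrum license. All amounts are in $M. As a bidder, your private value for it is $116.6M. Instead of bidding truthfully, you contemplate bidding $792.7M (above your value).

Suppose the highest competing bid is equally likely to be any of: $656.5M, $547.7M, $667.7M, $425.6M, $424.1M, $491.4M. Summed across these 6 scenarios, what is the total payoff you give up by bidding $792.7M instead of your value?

The deviation costs you only when the competing bid falls strictly between $116.6M and $792.7M; elsewhere both bids give the same outcome.
$656.5M: truthful payoff $0M, deviation payoff −$539.9M → loss $539.9M.
$547.7M: truthful payoff $0M, deviation payoff −$431.1M → loss $431.1M.
$667.7M: truthful payoff $0M, deviation payoff −$551.1M → loss $551.1M.
$425.6M: truthful payoff $0M, deviation payoff −$309M → loss $309M.
$424.1M: truthful payoff $0M, deviation payoff −$307.5M → loss $307.5M.
$491.4M: truthful payoff $0M, deviation payoff −$374.8M → loss $374.8M.
Total loss = $539.9M + $431.1M + $551.1M + $309M + $307.5M + $374.8M = $2513.4M.

$2513.4M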